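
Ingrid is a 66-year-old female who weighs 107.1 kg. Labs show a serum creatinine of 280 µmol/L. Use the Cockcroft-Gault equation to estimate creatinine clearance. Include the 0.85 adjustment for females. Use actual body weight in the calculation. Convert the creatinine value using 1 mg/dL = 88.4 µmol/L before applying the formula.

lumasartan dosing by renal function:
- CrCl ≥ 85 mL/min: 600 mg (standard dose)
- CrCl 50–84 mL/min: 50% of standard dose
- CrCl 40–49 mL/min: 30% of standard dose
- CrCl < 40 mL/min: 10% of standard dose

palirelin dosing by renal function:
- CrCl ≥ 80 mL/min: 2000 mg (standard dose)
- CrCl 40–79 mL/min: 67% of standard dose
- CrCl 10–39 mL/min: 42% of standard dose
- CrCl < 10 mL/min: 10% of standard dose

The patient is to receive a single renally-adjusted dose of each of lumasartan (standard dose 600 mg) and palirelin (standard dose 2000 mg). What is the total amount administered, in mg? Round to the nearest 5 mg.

900 mg

SCr = 280 / 88.4 = 3.167 mg/dL
CrCl = (140 − 66) × 107.1 / (72 × 3.167) × 0.85 = 7925.4 / 228.02 × 0.85 ≈ 29.5 mL/min
CrCl ≈ 30 mL/min.
lumasartan: < 40 mL/min → 10% of 600 mg = 60 mg.
palirelin: 10–39 mL/min → 42% of 2000 mg = 840 mg.
Total = 60 + 840 = 900 mg.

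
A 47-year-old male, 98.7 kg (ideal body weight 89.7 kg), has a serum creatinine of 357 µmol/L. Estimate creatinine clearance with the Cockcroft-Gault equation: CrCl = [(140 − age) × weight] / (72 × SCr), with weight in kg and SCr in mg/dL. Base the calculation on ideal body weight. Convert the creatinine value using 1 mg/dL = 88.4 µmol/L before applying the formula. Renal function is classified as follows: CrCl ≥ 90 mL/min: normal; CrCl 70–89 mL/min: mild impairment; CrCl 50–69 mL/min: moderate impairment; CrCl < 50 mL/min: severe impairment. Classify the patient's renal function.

SCr = 357 / 88.4 = 4.038 mg/dL
CrCl = (140 − 47) × 89.7 / (72 × 4.038) = 8342.1 / 290.74 ≈ 28.7 mL/min
29 mL/min falls in the 'severe impairment' range.

severe impairment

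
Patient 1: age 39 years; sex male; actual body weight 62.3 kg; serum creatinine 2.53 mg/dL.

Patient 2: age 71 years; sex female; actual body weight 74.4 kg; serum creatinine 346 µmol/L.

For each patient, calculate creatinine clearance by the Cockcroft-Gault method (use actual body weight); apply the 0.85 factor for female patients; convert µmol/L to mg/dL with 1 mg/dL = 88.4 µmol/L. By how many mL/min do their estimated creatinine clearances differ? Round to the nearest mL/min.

19 mL/min

Patient 1: CrCl = (140 − 39) × 62.3 / (72 × 2.53) = 6292.3 / 182.16 ≈ 34.5 mL/min
Patient 2: SCr = 346 / 88.4 = 3.914 mg/dL
Patient 2: CrCl = (140 − 71) × 74.4 / (72 × 3.914) × 0.85 = 5133.6 / 281.81 × 0.85 ≈ 15.5 mL/min
|34.5 − 15.5| = 19.0 mL/min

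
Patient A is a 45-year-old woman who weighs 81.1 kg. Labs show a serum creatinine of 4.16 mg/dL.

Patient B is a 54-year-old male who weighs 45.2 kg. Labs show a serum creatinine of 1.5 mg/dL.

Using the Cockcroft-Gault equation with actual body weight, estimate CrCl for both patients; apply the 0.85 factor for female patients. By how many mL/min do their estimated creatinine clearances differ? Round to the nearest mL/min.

14 mL/min

Patient A: CrCl = (140 − 45) × 81.1 / (72 × 4.16) × 0.85 = 7704.5 / 299.52 × 0.85 ≈ 21.9 mL/min
Patient B: CrCl = (140 − 54) × 45.2 / (72 × 1.5) = 3887.2 / 108.00 ≈ 36.0 mL/min
|21.9 − 36.0| = 14.1 mL/min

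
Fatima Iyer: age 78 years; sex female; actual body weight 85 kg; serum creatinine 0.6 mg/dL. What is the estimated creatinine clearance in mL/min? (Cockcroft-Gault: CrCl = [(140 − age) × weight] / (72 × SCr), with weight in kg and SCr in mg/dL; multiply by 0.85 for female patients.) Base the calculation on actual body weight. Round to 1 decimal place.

103.7 mL/min

CrCl = (140 − 78) × 85 / (72 × 0.6) × 0.85 = 5270.0 / 43.20 × 0.85 ≈ 103.7 mL/min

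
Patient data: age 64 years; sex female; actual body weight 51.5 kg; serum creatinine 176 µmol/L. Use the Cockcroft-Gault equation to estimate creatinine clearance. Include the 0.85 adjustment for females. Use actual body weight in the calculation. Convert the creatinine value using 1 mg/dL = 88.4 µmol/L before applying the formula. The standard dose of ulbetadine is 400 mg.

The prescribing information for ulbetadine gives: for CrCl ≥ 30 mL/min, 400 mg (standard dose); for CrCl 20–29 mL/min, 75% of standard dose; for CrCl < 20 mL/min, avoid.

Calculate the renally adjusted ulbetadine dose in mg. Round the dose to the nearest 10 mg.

SCr = 176 / 88.4 = 1.991 mg/dL
CrCl = (140 − 64) × 51.5 / (72 × 1.991) × 0.85 = 3914.0 / 143.35 × 0.85 ≈ 23.2 mL/min
CrCl ≈ 23 mL/min → bracket 20–29 mL/min.
75% of 400 mg = 300 mg

300 mg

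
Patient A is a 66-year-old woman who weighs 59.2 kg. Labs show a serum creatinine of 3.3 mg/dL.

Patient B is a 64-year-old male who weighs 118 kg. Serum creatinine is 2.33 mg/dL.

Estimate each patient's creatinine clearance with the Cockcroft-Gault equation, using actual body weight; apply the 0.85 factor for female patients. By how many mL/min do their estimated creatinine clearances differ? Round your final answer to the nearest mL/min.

38 mL/min

Patient A: CrCl = (140 − 66) × 59.2 / (72 × 3.3) × 0.85 = 4380.8 / 237.60 × 0.85 ≈ 15.7 mL/min
Patient B: CrCl = (140 − 64) × 118 / (72 × 2.33) = 8968.0 / 167.76 ≈ 53.5 mL/min
|15.7 − 53.5| = 37.8 mL/min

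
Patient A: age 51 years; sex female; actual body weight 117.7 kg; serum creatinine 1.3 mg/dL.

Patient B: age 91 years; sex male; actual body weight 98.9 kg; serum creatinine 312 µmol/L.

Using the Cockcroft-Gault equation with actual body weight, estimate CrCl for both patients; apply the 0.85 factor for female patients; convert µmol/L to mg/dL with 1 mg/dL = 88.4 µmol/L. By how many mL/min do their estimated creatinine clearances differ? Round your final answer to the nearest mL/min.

76 mL/min

Patient A: CrCl = (140 − 51) × 117.7 / (72 × 1.3) × 0.85 = 10475.3 / 93.60 × 0.85 ≈ 95.1 mL/min
Patient B: SCr = 312 / 88.4 = 3.529 mg/dL
Patient B: CrCl = (140 − 91) × 98.9 / (72 × 3.529) = 4846.1 / 254.09 ≈ 19.1 mL/min
|95.1 − 19.1| = 76.0 mL/min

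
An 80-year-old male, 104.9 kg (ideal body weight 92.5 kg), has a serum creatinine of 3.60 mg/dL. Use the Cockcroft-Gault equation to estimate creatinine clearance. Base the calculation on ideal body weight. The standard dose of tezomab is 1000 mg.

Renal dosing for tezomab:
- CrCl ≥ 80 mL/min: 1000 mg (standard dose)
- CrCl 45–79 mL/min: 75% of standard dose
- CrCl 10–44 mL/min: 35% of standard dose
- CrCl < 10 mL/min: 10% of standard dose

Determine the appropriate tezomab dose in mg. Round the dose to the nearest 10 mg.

CrCl = (140 − 80) × 92.5 / (72 × 3.6) = 5550.0 / 259.20 ≈ 21.4 mL/min
CrCl ≈ 21 mL/min → bracket 10–44 mL/min.
35% of 1000 mg = 350 mg

350 mg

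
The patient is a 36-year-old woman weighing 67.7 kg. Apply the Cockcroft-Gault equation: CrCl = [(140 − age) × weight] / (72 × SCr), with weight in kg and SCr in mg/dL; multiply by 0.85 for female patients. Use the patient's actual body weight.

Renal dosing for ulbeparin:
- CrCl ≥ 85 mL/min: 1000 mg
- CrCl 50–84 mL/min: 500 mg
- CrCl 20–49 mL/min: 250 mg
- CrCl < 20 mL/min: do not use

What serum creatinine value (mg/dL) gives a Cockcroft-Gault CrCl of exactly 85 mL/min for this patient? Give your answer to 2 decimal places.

Standard dose requires CrCl ≥ 85 mL/min.
Set (140 − 36) × 67.7 × 0.85 / (72 × SCr) = 85
SCr = (140 − 36) × 67.7 × 0.85 / (72 × 85) = 0.978 mg/dL

0.98 mg/dL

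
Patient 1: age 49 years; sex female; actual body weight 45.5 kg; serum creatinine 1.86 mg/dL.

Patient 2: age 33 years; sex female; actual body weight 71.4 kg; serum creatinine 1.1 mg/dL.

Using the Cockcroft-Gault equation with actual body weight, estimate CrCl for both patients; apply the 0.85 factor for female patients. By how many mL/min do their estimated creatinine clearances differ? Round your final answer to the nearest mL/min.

56 mL/min

Patient 1: CrCl = (140 − 49) × 45.5 / (72 × 1.86) × 0.85 = 4140.5 / 133.92 × 0.85 ≈ 26.3 mL/min
Patient 2: CrCl = (140 − 33) × 71.4 / (72 × 1.1) × 0.85 = 7639.8 / 79.20 × 0.85 ≈ 82.0 mL/min
|26.3 − 82.0| = 55.7 mL/min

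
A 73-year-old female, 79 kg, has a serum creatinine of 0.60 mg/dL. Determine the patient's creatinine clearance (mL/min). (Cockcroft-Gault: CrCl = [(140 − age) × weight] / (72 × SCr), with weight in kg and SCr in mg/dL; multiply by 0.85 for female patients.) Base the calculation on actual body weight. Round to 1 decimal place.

CrCl = (140 − 73) × 79 / (72 × 0.6) × 0.85 = 5293.0 / 43.20 × 0.85 ≈ 104.1 mL/min

104.1 mL/min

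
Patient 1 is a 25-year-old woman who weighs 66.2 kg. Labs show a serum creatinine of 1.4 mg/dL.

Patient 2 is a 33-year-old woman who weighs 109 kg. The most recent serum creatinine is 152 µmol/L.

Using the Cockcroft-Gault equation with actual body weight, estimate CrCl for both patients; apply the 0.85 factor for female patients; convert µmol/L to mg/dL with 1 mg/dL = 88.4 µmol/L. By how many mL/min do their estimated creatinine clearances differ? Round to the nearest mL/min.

16 mL/min

Patient 1: CrCl = (140 − 25) × 66.2 / (72 × 1.4) × 0.85 = 7613.0 / 100.80 × 0.85 ≈ 64.2 mL/min
Patient 2: SCr = 152 / 88.4 = 1.719 mg/dL
Patient 2: CrCl = (140 − 33) × 109 / (72 × 1.719) × 0.85 = 11663.0 / 123.77 × 0.85 ≈ 80.1 mL/min
|64.2 − 80.1| = 15.9 mL/min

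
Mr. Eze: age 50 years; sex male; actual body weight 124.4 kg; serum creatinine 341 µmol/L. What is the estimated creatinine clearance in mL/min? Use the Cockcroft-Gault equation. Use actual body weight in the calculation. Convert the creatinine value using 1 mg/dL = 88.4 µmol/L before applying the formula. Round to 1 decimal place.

40.3 mL/min

SCr = 341 / 88.4 = 3.857 mg/dL
CrCl = (140 − 50) × 124.4 / (72 × 3.857) = 11196.0 / 277.70 ≈ 40.3 mL/min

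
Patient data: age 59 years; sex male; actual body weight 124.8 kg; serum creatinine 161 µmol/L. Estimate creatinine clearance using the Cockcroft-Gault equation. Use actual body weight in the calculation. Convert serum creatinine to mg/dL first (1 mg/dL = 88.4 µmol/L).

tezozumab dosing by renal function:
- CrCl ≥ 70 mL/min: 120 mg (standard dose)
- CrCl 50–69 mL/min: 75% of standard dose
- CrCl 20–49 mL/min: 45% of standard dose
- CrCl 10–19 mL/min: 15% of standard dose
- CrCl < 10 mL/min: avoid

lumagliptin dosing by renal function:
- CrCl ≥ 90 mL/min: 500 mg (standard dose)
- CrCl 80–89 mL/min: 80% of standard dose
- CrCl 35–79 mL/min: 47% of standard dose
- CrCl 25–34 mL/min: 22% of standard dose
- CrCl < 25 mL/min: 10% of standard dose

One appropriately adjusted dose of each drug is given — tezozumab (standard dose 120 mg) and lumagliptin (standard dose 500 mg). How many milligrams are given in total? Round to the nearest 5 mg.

SCr = 161 / 88.4 = 1.821 mg/dL
CrCl = (140 − 59) × 124.8 / (72 × 1.821) = 10108.8 / 131.11 ≈ 77.1 mL/min
CrCl ≈ 77 mL/min.
tezozumab: ≥ 70 mL/min → 100% of 120 mg = 120 mg.
lumagliptin: 35–79 mL/min → 47% of 500 mg = 235 mg.
Total = 120 + 235 = 355 mg.

355 mg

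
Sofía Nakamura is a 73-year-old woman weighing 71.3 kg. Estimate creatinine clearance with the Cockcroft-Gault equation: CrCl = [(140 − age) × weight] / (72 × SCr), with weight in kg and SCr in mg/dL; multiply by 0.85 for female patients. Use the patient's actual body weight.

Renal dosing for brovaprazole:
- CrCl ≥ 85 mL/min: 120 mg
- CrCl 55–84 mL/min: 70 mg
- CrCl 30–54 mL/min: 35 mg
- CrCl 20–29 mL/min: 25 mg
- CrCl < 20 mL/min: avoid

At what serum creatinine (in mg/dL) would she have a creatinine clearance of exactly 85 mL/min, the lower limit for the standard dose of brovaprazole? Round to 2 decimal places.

Standard dose requires CrCl ≥ 85 mL/min.
Set (140 − 73) × 71.3 × 0.85 / (72 × SCr) = 85
SCr = (140 − 73) × 71.3 × 0.85 / (72 × 85) = 0.663 mg/dL

0.66 mg/dL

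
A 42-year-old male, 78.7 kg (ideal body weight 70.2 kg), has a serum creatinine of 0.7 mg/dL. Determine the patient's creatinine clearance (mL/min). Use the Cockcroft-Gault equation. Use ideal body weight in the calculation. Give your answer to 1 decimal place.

CrCl = (140 − 42) × 70.2 / (72 × 0.7) = 6879.6 / 50.40 ≈ 136.5 mL/min

136.5 mL/min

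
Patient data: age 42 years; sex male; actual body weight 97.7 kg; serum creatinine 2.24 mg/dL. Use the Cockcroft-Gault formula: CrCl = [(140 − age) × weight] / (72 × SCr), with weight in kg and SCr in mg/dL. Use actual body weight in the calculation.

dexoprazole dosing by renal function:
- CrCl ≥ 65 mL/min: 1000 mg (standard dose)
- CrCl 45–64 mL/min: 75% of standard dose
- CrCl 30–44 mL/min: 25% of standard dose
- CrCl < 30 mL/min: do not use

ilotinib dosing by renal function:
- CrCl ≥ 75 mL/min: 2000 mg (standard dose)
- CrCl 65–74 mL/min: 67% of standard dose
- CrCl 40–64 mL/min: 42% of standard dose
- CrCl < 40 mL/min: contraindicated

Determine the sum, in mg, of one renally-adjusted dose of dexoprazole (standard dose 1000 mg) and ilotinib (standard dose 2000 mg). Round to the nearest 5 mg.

1590 mg

CrCl = (140 − 42) × 97.7 / (72 × 2.24) = 9574.6 / 161.28 ≈ 59.4 mL/min
CrCl ≈ 59 mL/min.
dexoprazole: 45–64 mL/min → 75% of 1000 mg = 750 mg.
ilotinib: 40–64 mL/min → 42% of 2000 mg = 840 mg.
Total = 750 + 840 = 1590 mg.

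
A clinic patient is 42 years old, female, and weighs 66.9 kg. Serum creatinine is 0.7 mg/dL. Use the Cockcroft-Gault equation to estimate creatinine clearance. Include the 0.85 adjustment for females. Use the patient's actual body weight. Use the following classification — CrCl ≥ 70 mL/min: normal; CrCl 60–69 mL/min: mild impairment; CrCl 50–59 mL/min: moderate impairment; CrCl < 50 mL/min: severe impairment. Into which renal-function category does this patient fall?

normal

CrCl = (140 − 42) × 66.9 / (72 × 0.7) × 0.85 = 6556.2 / 50.40 × 0.85 ≈ 110.6 mL/min
111 mL/min falls in the 'normal' range.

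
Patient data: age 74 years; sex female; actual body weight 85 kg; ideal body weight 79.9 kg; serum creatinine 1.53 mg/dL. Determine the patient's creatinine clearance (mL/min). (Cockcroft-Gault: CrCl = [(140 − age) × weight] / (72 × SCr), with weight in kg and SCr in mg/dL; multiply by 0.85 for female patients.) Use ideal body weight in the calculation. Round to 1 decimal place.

CrCl = (140 − 74) × 79.9 / (72 × 1.53) × 0.85 = 5273.4 / 110.16 × 0.85 ≈ 40.7 mL/min

40.7 mL/min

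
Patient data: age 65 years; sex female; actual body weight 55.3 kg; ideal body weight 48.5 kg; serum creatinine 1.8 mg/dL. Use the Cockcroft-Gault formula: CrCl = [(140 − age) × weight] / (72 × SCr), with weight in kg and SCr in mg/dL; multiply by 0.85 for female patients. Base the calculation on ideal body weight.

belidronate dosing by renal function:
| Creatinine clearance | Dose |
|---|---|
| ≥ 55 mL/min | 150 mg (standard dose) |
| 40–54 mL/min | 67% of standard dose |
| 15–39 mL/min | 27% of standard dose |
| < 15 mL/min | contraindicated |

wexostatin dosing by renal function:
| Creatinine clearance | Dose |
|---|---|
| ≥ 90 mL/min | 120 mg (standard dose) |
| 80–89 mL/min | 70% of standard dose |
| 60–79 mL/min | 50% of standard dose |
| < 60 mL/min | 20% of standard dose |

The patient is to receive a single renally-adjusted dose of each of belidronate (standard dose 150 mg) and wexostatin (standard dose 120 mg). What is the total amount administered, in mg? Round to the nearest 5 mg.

65 mg

CrCl = (140 − 65) × 48.5 / (72 × 1.8) × 0.85 = 3637.5 / 129.60 × 0.85 ≈ 23.9 mL/min
CrCl ≈ 24 mL/min.
belidronate: 15–39 mL/min → 27% of 150 mg = 40.5 mg.
wexostatin: < 60 mL/min → 20% of 120 mg = 24 mg.
Total = 40.5 + 24 = 64.5 mg.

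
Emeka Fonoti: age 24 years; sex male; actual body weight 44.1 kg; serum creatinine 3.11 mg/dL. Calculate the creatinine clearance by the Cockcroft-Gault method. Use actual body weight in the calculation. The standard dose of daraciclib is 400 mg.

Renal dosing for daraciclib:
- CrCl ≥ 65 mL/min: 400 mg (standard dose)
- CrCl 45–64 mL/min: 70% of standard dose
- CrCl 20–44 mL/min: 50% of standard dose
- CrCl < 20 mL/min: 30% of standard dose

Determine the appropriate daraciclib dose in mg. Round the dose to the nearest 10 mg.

CrCl = (140 − 24) × 44.1 / (72 × 3.11) = 5115.6 / 223.92 ≈ 22.8 mL/min
CrCl ≈ 23 mL/min → bracket 20–44 mL/min.
50% of 400 mg = 200 mg

200 mg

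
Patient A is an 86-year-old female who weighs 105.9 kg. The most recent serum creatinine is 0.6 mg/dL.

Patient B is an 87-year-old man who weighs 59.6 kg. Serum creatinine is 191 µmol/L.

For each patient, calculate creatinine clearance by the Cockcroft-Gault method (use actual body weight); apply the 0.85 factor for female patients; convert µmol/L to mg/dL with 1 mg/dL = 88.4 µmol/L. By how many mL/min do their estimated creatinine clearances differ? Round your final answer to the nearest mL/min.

Patient A: CrCl = (140 − 86) × 105.9 / (72 × 0.6) × 0.85 = 5718.6 / 43.20 × 0.85 ≈ 112.5 mL/min
Patient B: SCr = 191 / 88.4 = 2.161 mg/dL
Patient B: CrCl = (140 − 87) × 59.6 / (72 × 2.161) = 3158.8 / 155.59 ≈ 20.3 mL/min
|112.5 − 20.3| = 92.2 mL/min

92 mL/min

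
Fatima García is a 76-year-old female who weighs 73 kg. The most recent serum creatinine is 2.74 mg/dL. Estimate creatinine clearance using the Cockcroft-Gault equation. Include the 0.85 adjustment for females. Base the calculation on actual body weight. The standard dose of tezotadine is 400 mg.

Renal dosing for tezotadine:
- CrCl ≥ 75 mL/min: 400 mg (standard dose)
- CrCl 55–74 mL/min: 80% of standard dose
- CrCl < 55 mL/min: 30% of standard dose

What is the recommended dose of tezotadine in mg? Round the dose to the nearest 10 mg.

CrCl = (140 − 76) × 73 / (72 × 2.74) × 0.85 = 4672.0 / 197.28 × 0.85 ≈ 20.1 mL/min
CrCl ≈ 20 mL/min → bracket < 55 mL/min.
30% of 400 mg = 120 mg

120 mg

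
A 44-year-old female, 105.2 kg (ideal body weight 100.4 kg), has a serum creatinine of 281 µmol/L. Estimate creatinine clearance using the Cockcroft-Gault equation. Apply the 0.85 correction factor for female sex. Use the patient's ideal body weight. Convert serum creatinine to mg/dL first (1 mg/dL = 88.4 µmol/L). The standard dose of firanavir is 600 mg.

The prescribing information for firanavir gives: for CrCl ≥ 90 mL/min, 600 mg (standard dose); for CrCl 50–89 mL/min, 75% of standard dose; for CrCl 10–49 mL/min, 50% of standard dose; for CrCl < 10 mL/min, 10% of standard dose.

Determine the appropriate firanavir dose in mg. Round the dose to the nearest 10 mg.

300 mg

SCr = 281 / 88.4 = 3.179 mg/dL
CrCl = (140 − 44) × 100.4 / (72 × 3.179) × 0.85 = 9638.4 / 228.89 × 0.85 ≈ 35.8 mL/min
CrCl ≈ 36 mL/min → bracket 10–49 mL/min.
50% of 600 mg = 300 mg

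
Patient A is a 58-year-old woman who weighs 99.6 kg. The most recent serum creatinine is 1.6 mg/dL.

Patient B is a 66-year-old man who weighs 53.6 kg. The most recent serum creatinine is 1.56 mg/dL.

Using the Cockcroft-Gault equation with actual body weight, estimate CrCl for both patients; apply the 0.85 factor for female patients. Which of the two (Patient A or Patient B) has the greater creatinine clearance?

Patient A

Patient A: CrCl = (140 − 58) × 99.6 / (72 × 1.6) × 0.85 = 8167.2 / 115.20 × 0.85 ≈ 60.3 mL/min
Patient B: CrCl = (140 − 66) × 53.6 / (72 × 1.56) = 3966.4 / 112.32 ≈ 35.3 mL/min
60.3 vs 35.3 mL/min → Patient A is higher.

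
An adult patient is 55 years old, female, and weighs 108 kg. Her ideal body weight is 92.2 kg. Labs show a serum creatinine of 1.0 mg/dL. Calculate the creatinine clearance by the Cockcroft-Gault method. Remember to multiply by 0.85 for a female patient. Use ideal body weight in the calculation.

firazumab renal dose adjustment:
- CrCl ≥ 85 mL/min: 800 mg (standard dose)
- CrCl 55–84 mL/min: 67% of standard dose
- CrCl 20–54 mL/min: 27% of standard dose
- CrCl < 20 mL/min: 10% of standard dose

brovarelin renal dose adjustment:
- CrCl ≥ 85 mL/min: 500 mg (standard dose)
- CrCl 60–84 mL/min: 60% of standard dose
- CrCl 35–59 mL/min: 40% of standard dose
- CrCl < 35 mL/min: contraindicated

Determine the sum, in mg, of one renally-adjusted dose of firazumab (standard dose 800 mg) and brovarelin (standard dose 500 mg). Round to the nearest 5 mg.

CrCl = (140 − 55) × 92.2 / (72 × 1) × 0.85 = 7837.0 / 72.00 × 0.85 ≈ 92.5 mL/min
CrCl ≈ 93 mL/min.
firazumab: ≥ 85 mL/min → 100% of 800 mg = 800 mg.
brovarelin: ≥ 85 mL/min → 100% of 500 mg = 500 mg.
Total = 800 + 500 = 1300 mg.

1300 mg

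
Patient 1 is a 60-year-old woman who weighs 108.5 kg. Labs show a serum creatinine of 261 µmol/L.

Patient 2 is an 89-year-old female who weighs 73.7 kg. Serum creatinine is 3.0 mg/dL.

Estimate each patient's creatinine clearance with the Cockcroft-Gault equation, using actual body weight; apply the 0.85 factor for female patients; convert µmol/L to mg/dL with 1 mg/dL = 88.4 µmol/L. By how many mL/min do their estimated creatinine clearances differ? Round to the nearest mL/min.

20 mL/min

Patient 1: SCr = 261 / 88.4 = 2.952 mg/dL
Patient 1: CrCl = (140 − 60) × 108.5 / (72 × 2.952) × 0.85 = 8680.0 / 212.54 × 0.85 ≈ 34.7 mL/min
Patient 2: CrCl = (140 − 89) × 73.7 / (72 × 3) × 0.85 = 3758.7 / 216.00 × 0.85 ≈ 14.8 mL/min
|34.7 − 14.8| = 19.9 mL/min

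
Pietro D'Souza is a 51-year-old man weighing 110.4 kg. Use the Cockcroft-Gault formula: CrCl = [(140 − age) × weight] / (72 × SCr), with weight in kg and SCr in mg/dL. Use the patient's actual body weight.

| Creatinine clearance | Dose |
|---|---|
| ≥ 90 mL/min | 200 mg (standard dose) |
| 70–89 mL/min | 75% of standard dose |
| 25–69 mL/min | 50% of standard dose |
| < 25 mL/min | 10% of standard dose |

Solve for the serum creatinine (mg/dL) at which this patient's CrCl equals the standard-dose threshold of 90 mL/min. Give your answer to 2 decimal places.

Standard dose requires CrCl ≥ 90 mL/min.
Set (140 − 51) × 110.4 / (72 × SCr) = 90
SCr = (140 − 51) × 110.4 / (72 × 90) = 1.516 mg/dL

1.52 mg/dL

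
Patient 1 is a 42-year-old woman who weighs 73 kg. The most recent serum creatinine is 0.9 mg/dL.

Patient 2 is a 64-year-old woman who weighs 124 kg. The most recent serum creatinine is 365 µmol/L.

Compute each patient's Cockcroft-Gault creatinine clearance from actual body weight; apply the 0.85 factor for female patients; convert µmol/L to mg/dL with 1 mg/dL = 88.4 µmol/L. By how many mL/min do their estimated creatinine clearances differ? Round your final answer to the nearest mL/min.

Patient 1: CrCl = (140 − 42) × 73 / (72 × 0.9) × 0.85 = 7154.0 / 64.80 × 0.85 ≈ 93.8 mL/min
Patient 2: SCr = 365 / 88.4 = 4.129 mg/dL
Patient 2: CrCl = (140 − 64) × 124 / (72 × 4.129) × 0.85 = 9424.0 / 297.29 × 0.85 ≈ 26.9 mL/min
|93.8 − 26.9| = 66.9 mL/min

67 mL/min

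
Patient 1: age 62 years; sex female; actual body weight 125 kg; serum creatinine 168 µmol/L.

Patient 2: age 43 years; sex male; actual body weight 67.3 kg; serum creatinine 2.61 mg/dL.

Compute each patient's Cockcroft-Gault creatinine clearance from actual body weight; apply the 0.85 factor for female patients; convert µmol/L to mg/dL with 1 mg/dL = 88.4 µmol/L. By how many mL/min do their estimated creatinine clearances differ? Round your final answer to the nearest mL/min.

Patient 1: SCr = 168 / 88.4 = 1.9 mg/dL
Patient 1: CrCl = (140 − 62) × 125 / (72 × 1.9) × 0.85 = 9750.0 / 136.80 × 0.85 ≈ 60.6 mL/min
Patient 2: CrCl = (140 − 43) × 67.3 / (72 × 2.61) = 6528.1 / 187.92 ≈ 34.7 mL/min
|60.6 − 34.7| = 25.9 mL/min

26 mL/min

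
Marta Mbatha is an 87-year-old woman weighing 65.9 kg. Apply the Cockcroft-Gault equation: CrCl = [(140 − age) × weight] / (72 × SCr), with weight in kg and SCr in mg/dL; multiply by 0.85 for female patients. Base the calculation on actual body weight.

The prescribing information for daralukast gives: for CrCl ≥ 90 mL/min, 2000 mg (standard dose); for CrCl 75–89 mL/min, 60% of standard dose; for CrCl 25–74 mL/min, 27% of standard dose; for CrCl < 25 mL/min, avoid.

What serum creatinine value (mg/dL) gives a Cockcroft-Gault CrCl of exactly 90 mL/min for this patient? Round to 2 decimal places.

Standard dose requires CrCl ≥ 90 mL/min.
Set (140 − 87) × 65.9 × 0.85 / (72 × SCr) = 90
SCr = (140 − 87) × 65.9 × 0.85 / (72 × 90) = 0.458 mg/dL

0.46 mg/dL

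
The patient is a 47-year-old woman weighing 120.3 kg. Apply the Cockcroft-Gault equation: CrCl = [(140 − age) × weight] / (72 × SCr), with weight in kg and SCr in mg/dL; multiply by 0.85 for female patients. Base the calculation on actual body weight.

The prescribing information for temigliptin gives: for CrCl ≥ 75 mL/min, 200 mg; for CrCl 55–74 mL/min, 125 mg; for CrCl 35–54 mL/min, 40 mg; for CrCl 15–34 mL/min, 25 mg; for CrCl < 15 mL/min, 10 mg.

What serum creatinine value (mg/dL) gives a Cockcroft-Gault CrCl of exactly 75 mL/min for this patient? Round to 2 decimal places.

1.76 mg/dL

Standard dose requires CrCl ≥ 75 mL/min.
Set (140 − 47) × 120.3 × 0.85 / (72 × SCr) = 75
SCr = (140 − 47) × 120.3 × 0.85 / (72 × 75) = 1.761 mg/dL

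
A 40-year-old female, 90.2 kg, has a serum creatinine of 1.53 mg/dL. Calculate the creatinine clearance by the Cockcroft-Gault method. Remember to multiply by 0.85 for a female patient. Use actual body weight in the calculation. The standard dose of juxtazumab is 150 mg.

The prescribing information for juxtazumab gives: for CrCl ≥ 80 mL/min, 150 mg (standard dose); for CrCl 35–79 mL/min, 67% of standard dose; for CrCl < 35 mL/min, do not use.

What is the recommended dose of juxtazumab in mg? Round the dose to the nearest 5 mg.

100 mg

CrCl = (140 − 40) × 90.2 / (72 × 1.53) × 0.85 = 9020.0 / 110.16 × 0.85 ≈ 69.6 mL/min
CrCl ≈ 70 mL/min → bracket 35–79 mL/min.
67% of 150 mg = 100.5 mg → 100 mg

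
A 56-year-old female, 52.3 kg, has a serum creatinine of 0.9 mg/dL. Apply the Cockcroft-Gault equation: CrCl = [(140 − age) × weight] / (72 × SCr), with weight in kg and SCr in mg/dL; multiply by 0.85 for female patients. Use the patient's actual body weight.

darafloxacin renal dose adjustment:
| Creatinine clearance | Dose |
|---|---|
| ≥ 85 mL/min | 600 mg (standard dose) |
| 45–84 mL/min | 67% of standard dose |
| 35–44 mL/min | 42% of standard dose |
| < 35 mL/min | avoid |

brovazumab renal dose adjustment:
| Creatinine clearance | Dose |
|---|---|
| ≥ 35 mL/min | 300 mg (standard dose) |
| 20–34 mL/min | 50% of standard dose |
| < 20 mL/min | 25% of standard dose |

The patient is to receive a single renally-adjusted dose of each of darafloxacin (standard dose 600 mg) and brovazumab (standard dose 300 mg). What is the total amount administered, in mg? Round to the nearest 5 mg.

700 mg

CrCl = (140 − 56) × 52.3 / (72 × 0.9) × 0.85 = 4393.2 / 64.80 × 0.85 ≈ 57.6 mL/min
CrCl ≈ 58 mL/min.
darafloxacin: 45–84 mL/min → 67% of 600 mg = 402 mg.
brovazumab: ≥ 35 mL/min → 100% of 300 mg = 300 mg.
Total = 402 + 300 = 702 mg.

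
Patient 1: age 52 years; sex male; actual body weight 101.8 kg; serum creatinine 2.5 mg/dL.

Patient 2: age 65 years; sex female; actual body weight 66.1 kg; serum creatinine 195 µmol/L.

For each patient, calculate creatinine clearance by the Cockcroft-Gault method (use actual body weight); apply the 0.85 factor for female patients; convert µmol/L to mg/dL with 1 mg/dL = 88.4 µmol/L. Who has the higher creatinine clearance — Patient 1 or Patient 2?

Patient 1: CrCl = (140 − 52) × 101.8 / (72 × 2.5) = 8958.4 / 180.00 ≈ 49.8 mL/min
Patient 2: SCr = 195 / 88.4 = 2.206 mg/dL
Patient 2: CrCl = (140 − 65) × 66.1 / (72 × 2.206) × 0.85 = 4957.5 / 158.83 × 0.85 ≈ 26.5 mL/min
49.8 vs 26.5 mL/min → Patient 1 is higher.

Patient 1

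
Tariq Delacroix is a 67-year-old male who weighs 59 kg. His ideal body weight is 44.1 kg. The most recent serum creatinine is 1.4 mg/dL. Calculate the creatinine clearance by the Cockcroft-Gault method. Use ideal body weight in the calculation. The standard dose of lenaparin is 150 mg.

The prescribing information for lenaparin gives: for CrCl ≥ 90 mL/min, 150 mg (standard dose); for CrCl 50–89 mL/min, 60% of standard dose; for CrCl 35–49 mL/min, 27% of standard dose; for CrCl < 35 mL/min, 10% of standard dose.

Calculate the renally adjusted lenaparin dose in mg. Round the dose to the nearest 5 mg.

15 mg

CrCl = (140 − 67) × 44.1 / (72 × 1.4) = 3219.3 / 100.80 ≈ 31.9 mL/min
CrCl ≈ 32 mL/min → bracket < 35 mL/min.
10% of 150 mg = 15 mg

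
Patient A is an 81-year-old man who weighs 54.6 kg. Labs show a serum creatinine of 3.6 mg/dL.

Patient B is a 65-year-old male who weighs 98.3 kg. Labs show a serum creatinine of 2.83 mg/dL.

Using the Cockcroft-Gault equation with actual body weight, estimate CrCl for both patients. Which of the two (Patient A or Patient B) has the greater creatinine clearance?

Patient A: CrCl = (140 − 81) × 54.6 / (72 × 3.6) = 3221.4 / 259.20 ≈ 12.4 mL/min
Patient B: CrCl = (140 − 65) × 98.3 / (72 × 2.83) = 7372.5 / 203.76 ≈ 36.2 mL/min
12.4 vs 36.2 mL/min → Patient B is higher.

Patient B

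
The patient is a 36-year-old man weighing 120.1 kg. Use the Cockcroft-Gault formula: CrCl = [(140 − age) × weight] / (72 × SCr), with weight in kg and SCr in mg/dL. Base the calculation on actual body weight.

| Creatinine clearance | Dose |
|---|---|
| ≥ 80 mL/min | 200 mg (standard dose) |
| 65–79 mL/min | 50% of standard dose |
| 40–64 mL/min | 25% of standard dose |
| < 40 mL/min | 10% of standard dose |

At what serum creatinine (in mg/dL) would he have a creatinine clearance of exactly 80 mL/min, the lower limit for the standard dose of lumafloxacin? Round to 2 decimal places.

2.17 mg/dL

Standard dose requires CrCl ≥ 80 mL/min.
Set (140 − 36) × 120.1 / (72 × SCr) = 80
SCr = (140 − 36) × 120.1 / (72 × 80) = 2.168 mg/dL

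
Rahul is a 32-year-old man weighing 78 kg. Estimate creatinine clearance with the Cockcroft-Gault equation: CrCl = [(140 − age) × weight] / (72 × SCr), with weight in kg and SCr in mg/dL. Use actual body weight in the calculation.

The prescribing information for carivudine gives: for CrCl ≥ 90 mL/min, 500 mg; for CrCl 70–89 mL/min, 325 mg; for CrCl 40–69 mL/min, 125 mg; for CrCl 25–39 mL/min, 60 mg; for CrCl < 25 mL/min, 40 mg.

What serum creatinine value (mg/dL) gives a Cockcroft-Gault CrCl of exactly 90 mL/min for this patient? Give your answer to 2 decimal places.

1.30 mg/dL

Standard dose requires CrCl ≥ 90 mL/min.
Set (140 − 32) × 78 / (72 × SCr) = 90
SCr = (140 − 32) × 78 / (72 × 90) = 1.300 mg/dL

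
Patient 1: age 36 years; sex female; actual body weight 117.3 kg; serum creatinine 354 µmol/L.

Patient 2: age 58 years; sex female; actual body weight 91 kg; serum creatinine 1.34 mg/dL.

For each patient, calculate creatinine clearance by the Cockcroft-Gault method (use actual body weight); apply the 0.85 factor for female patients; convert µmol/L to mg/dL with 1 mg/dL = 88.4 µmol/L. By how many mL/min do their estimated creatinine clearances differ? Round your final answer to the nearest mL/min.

Patient 1: SCr = 354 / 88.4 = 4.005 mg/dL
Patient 1: CrCl = (140 − 36) × 117.3 / (72 × 4.005) × 0.85 = 12199.2 / 288.36 × 0.85 ≈ 36.0 mL/min
Patient 2: CrCl = (140 − 58) × 91 / (72 × 1.34) × 0.85 = 7462.0 / 96.48 × 0.85 ≈ 65.7 mL/min
|36.0 − 65.7| = 29.7 mL/min

30 mL/min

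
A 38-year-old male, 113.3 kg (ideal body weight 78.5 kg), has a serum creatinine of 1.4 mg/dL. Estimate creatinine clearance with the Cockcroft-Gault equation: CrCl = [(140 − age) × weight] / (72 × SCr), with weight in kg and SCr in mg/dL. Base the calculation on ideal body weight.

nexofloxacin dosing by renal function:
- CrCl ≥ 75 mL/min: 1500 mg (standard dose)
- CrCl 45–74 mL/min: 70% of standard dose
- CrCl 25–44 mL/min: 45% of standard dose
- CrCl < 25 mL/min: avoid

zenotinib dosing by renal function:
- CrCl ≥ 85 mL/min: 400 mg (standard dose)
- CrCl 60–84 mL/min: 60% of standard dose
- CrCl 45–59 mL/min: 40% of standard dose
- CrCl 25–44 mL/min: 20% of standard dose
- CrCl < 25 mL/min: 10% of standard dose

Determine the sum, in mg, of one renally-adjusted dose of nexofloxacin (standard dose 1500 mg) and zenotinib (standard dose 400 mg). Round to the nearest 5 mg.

CrCl = (140 − 38) × 78.5 / (72 × 1.4) = 8007.0 / 100.80 ≈ 79.4 mL/min
CrCl ≈ 79 mL/min.
nexofloxacin: ≥ 75 mL/min → 100% of 1500 mg = 1500 mg.
zenotinib: 60–84 mL/min → 60% of 400 mg = 240 mg.
Total = 1500 + 240 = 1740 mg.

1740 mg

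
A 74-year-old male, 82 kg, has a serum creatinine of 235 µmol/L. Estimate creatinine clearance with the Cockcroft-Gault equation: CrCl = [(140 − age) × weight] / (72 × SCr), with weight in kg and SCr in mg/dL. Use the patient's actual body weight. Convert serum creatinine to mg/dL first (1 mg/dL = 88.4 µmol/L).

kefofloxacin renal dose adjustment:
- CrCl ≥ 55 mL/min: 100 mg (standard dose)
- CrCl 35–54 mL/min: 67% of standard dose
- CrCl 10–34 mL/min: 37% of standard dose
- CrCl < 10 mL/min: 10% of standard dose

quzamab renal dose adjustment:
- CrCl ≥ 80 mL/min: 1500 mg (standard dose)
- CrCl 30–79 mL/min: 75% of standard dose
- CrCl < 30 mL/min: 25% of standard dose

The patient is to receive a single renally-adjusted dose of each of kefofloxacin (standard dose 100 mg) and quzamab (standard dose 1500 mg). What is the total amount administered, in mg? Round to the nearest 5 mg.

SCr = 235 / 88.4 = 2.658 mg/dL
CrCl = (140 − 74) × 82 / (72 × 2.658) = 5412.0 / 191.38 ≈ 28.3 mL/min
CrCl ≈ 28 mL/min.
kefofloxacin: 10–34 mL/min → 37% of 100 mg = 37 mg.
quzamab: < 30 mL/min → 25% of 1500 mg = 375 mg.
Total = 37 + 375 = 412 mg.

410 mg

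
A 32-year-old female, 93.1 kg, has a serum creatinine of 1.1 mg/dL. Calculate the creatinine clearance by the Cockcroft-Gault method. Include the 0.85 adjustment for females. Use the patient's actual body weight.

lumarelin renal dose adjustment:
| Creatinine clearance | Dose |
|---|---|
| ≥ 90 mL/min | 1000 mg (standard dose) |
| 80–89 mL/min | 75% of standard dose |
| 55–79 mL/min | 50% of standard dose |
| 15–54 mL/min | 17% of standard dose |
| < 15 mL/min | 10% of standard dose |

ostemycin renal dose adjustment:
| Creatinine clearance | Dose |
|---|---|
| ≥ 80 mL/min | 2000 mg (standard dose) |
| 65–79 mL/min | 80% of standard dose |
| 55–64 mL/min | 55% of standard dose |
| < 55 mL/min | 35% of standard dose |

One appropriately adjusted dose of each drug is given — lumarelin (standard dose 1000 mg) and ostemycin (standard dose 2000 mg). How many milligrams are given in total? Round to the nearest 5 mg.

3000 mg

CrCl = (140 − 32) × 93.1 / (72 × 1.1) × 0.85 = 10054.8 / 79.20 × 0.85 ≈ 107.9 mL/min
CrCl ≈ 108 mL/min.
lumarelin: ≥ 90 mL/min → 100% of 1000 mg = 1000 mg.
ostemycin: ≥ 80 mL/min → 100% of 2000 mg = 2000 mg.
Total = 1000 + 2000 = 3000 mg.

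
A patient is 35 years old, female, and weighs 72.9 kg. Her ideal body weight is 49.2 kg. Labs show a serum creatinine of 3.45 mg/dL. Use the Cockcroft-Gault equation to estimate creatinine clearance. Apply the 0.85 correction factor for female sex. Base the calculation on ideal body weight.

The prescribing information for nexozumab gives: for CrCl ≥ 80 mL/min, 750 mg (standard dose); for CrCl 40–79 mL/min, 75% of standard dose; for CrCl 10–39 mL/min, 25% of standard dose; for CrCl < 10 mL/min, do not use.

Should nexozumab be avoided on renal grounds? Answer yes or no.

CrCl = (140 − 35) × 49.2 / (72 × 3.45) × 0.85 = 5166.0 / 248.40 × 0.85 ≈ 17.7 mL/min
CrCl ≈ 18 mL/min, which is ≥ 10 mL/min.

no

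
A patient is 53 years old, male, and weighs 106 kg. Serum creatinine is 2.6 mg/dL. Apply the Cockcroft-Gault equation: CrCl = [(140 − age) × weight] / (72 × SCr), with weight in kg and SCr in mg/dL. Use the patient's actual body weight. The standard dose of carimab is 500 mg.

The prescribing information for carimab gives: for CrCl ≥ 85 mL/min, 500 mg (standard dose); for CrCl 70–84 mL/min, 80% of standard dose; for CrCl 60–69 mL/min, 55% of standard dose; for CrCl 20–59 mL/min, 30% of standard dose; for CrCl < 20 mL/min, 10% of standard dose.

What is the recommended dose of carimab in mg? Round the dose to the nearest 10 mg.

CrCl = (140 − 53) × 106 / (72 × 2.6) = 9222.0 / 187.20 ≈ 49.3 mL/min
CrCl ≈ 49 mL/min → bracket 20–59 mL/min.
30% of 500 mg = 150 mg

150 mg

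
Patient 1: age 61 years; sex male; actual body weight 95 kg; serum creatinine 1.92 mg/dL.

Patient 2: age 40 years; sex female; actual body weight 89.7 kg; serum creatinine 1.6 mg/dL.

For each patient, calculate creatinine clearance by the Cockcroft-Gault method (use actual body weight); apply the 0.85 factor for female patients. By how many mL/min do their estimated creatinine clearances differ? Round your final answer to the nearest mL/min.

Patient 1: CrCl = (140 − 61) × 95 / (72 × 1.92) = 7505.0 / 138.24 ≈ 54.3 mL/min
Patient 2: CrCl = (140 − 40) × 89.7 / (72 × 1.6) × 0.85 = 8970.0 / 115.20 × 0.85 ≈ 66.2 mL/min
|54.3 − 66.2| = 11.9 mL/min

12 mL/min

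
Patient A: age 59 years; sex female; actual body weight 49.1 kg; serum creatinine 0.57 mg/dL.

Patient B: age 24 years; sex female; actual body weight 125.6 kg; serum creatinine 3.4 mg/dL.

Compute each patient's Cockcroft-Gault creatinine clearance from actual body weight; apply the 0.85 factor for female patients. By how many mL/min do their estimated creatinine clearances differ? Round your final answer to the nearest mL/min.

Patient A: CrCl = (140 − 59) × 49.1 / (72 × 0.57) × 0.85 = 3977.1 / 41.04 × 0.85 ≈ 82.4 mL/min
Patient B: CrCl = (140 − 24) × 125.6 / (72 × 3.4) × 0.85 = 14569.6 / 244.80 × 0.85 ≈ 50.6 mL/min
|82.4 − 50.6| = 31.8 mL/min

32 mL/min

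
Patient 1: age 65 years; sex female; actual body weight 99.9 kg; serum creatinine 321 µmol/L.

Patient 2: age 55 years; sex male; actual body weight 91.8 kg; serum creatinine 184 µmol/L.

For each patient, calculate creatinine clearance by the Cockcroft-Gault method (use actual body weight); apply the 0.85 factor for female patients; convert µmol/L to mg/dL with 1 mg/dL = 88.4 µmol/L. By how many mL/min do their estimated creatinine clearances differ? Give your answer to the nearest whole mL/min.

Patient 1: SCr = 321 / 88.4 = 3.631 mg/dL
Patient 1: CrCl = (140 − 65) × 99.9 / (72 × 3.631) × 0.85 = 7492.5 / 261.43 × 0.85 ≈ 24.4 mL/min
Patient 2: SCr = 184 / 88.4 = 2.081 mg/dL
Patient 2: CrCl = (140 − 55) × 91.8 / (72 × 2.081) = 7803.0 / 149.83 ≈ 52.1 mL/min
|24.4 − 52.1| = 27.7 mL/min

28 mL/min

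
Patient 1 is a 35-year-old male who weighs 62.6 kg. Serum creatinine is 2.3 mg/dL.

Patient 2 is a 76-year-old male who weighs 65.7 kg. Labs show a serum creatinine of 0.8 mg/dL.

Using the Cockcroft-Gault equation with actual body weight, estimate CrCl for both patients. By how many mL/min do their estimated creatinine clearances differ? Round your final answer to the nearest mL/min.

33 mL/min

Patient 1: CrCl = (140 − 35) × 62.6 / (72 × 2.3) = 6573.0 / 165.60 ≈ 39.7 mL/min
Patient 2: CrCl = (140 − 76) × 65.7 / (72 × 0.8) = 4204.8 / 57.60 ≈ 73.0 mL/min
|39.7 − 73.0| = 33.3 mL/min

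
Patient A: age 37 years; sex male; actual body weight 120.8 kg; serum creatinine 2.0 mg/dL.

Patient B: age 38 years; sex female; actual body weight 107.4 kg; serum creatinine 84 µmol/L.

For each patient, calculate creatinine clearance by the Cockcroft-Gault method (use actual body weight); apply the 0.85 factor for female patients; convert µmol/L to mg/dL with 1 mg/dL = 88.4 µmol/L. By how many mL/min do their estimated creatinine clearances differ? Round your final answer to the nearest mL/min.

50 mL/min

Patient A: CrCl = (140 − 37) × 120.8 / (72 × 2) = 12442.4 / 144.00 ≈ 86.4 mL/min
Patient B: SCr = 84 / 88.4 = 0.95 mg/dL
Patient B: CrCl = (140 − 38) × 107.4 / (72 × 0.95) × 0.85 = 10954.8 / 68.40 × 0.85 ≈ 136.1 mL/min
|86.4 − 136.1| = 49.7 mL/min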